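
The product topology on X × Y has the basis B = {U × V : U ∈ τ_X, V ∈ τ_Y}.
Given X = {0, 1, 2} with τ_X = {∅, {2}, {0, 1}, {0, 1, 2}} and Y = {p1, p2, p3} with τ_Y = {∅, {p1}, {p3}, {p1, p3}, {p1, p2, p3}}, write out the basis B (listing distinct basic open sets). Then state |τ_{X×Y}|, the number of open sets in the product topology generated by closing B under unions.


Basis B = {∅ × ∅, {2} × {p1}, {2} × {p3}, {0, 1} × {p1}, {0, 1} × {p3}, {2} × {p1, p3}, {0, 1, 2} × {p1}, {0, 1, 2} × {p3}, {2} × {p1, p2, p3}, {0, 1} × {p1, p3}, {0, 1} × {p1, p2, p3}, {0, 1, 2} × {p1, p3}, {0, 1, 2} × {p1, p2, p3}}; |τ_{X×Y}| = 25.

Enumerate products U × V with U ∈ τ_X, V ∈ τ_Y (deduplicated):
  ∅ × ∅ = {} (∅)
  {2} × {p1} = {(2,p1)}
  {2} × {p3} = {(2,p3)}
  {0, 1} × {p1} = {(0,p1), (1,p1)}
  {0, 1} × {p3} = {(0,p3), (1,p3)}
  {2} × {p1, p3} = {(2,p1), (2,p3)}
  {0, 1, 2} × {p1} = {(0,p1), (1,p1), (2,p1)}
  {0, 1, 2} × {p3} = {(0,p3), (1,p3), (2,p3)}
  {2} × {p1, p2, p3} = {(2,p1), (2,p2), (2,p3)}
  {0, 1} × {p1, p3} = {(0,p1), (0,p3), (1,p1), (1,p3)}
  {0, 1} × {p1, p2, p3} = {(0,p1), (0,p2), (0,p3), (1,p1), (1,p2), (1,p3)}
  {0, 1, 2} × {p1, p3} = {(0,p1), (0,p3), (1,p1), (1,p3), (2,p1), (2,p3)}
  {0, 1, 2} × {p1, p2, p3} = {(0,p1), (0,p2), (0,p3), (1,p1), (1,p2), (1,p3), (2,p1), (2,p2), (2,p3)}
These 13 distinct sets form the basis B.
Close under arbitrary unions to get τ_{X×Y}; counting gives |τ_{X×Y}| = 25.


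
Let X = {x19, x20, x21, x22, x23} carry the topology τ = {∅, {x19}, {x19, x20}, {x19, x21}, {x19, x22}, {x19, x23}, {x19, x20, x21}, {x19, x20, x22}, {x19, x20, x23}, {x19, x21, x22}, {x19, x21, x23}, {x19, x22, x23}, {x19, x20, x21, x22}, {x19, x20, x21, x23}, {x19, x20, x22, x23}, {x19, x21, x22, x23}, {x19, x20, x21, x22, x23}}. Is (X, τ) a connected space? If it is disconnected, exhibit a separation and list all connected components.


(X, τ) is connected.

Find clopen sets (U ∈ τ with X ∖ U ∈ τ):
  U = ∅, X ∖ U = {x19, x20, x21, x22, x23} — both open, so U is clopen.
  U = {x19, x20, x21, x22, x23}, X ∖ U = ∅ — both open, so U is clopen.
Only trivial clopens (∅ and X) exist, so (X, τ) is connected.
Compute connected components by grouping points that agree on all clopens:
  component: {x19, x20, x21, x22, x23}


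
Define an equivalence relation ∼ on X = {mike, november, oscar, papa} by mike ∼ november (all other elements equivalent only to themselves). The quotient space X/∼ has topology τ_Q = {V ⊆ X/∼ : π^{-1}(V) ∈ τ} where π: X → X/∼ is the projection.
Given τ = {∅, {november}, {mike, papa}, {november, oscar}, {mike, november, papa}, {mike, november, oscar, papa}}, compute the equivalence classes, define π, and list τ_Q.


X/∼ = {[mike=november], [oscar], [papa]}; |τ_Q| = 3.

Equivalence classes: [mike=november], [oscar], [papa].
Quotient map π: X → X/∼ sends mike ↦ [mike=november], november ↦ [mike=november], oscar ↦ [oscar], papa ↦ [papa].
For each subset V ⊆ X/∼, compute π^{-1}(V) ⊆ X and check whether π^{-1}(V) ∈ τ. V is open in τ_Q iff π^{-1}(V) ∈ τ.
  V = {}: π^{-1}(V) = ∅ ∈ τ ✓.
  V = {[mike=november]}: π^{-1}(V) = {mike, november} ∉ τ ✗.
  V = {[oscar]}: π^{-1}(V) = {oscar} ∉ τ ✗.
  V = {[mike=november], [oscar]}: π^{-1}(V) = {mike, november, oscar} ∉ τ ✗.
  V = {[papa]}: π^{-1}(V) = {papa} ∉ τ ✗.
  V = {[mike=november], [papa]}: π^{-1}(V) = {mike, november, papa} ∈ τ ✓.
  V = {[oscar], [papa]}: π^{-1}(V) = {oscar, papa} ∉ τ ✗.
  V = {[mike=november], [oscar], [papa]}: π^{-1}(V) = {mike, november, oscar, papa} ∈ τ ✓.
Open sets in the quotient: τ_Q = {{}, {[mike=november], [papa]}, {[mike=november], [oscar], [papa]}} (3 elements).


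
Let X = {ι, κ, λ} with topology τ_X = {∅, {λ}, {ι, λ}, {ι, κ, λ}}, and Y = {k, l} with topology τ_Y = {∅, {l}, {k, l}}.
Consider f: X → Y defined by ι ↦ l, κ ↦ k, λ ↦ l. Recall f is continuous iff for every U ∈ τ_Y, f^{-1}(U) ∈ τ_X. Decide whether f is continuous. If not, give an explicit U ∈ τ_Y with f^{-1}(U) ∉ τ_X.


f IS continuous.

Compute f^{-1}(U) for each U ∈ τ_Y:
  U = ∅: f^{-1}(U) = ∅ ∈ τ_X ✓.
  U = {l}: f^{-1}(U) = {ι, λ} ∈ τ_X ✓.
  U = {k, l}: f^{-1}(U) = {ι, κ, λ} ∈ τ_X ✓.
Every preimage lies in τ_X, so f IS continuous.


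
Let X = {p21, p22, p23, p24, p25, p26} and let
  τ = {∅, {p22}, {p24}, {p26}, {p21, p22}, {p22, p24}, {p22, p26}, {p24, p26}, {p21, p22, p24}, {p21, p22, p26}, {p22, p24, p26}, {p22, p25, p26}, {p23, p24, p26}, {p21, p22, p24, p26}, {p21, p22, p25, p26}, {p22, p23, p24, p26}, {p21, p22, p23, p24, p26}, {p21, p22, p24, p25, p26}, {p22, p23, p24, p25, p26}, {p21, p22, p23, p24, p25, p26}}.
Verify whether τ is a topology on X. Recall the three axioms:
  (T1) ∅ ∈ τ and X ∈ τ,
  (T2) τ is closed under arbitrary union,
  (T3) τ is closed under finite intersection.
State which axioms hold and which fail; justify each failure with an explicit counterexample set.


τ is NOT a topology on X.

Axiom (T1): ∅ ∈ τ? Yes; X ∈ τ? Yes.
Axiom (T2/T3): check pairwise unions and intersections of members of τ.
Counterexample for (T2): {p24} ∪ {p22, p25, p26} = {p22, p24, p25, p26} ∉ τ. Therefore τ is NOT a topology.


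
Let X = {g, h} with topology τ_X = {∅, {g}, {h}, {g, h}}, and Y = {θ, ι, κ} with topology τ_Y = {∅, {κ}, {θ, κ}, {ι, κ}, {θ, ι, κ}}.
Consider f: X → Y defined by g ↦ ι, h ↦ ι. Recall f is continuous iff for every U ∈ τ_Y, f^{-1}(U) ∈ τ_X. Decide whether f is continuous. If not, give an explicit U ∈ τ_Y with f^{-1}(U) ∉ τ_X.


f IS continuous.

Compute f^{-1}(U) for each U ∈ τ_Y:
  U = ∅: f^{-1}(U) = ∅ ∈ τ_X ✓.
  U = {κ}: f^{-1}(U) = ∅ ∈ τ_X ✓.
  U = {θ, κ}: f^{-1}(U) = ∅ ∈ τ_X ✓.
  U = {ι, κ}: f^{-1}(U) = {g, h} ∈ τ_X ✓.
  U = {θ, ι, κ}: f^{-1}(U) = {g, h} ∈ τ_X ✓.
Every preimage lies in τ_X, so f IS continuous.


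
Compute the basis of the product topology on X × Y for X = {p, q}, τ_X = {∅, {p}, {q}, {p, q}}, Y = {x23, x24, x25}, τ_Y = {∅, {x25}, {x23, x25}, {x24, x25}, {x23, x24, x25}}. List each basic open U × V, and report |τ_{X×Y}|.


Basis B = {∅ × ∅, {p} × {x25}, {q} × {x25}, {p} × {x23, x25}, {p} × {x24, x25}, {p, q} × {x25}, {q} × {x23, x25}, {q} × {x24, x25}, {p} × {x23, x24, x25}, {q} × {x23, x24, x25}, {p, q} × {x23, x25}, {p, q} × {x24, x25}, {p, q} × {x23, x24, x25}}; |τ_{X×Y}| = 25.

Enumerate products U × V with U ∈ τ_X, V ∈ τ_Y (deduplicated):
  ∅ × ∅ = {} (∅)
  {p} × {x25} = {(p,x25)}
  {q} × {x25} = {(q,x25)}
  {p} × {x23, x25} = {(p,x23), (p,x25)}
  {p} × {x24, x25} = {(p,x24), (p,x25)}
  {p, q} × {x25} = {(p,x25), (q,x25)}
  {q} × {x23, x25} = {(q,x23), (q,x25)}
  {q} × {x24, x25} = {(q,x24), (q,x25)}
  {p} × {x23, x24, x25} = {(p,x23), (p,x24), (p,x25)}
  {q} × {x23, x24, x25} = {(q,x23), (q,x24), (q,x25)}
  {p, q} × {x23, x25} = {(p,x23), (p,x25), (q,x23), (q,x25)}
  {p, q} × {x24, x25} = {(p,x24), (p,x25), (q,x24), (q,x25)}
  {p, q} × {x23, x24, x25} = {(p,x23), (p,x24), (p,x25), (q,x23), (q,x24), (q,x25)}
These 13 distinct sets form the basis B.
Close under arbitrary unions to get τ_{X×Y}; counting gives |τ_{X×Y}| = 25.


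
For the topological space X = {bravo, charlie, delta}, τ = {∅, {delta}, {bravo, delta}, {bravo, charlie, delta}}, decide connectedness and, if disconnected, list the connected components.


(X, τ) is connected.

Find clopen sets (U ∈ τ with X ∖ U ∈ τ):
  U = ∅, X ∖ U = {bravo, charlie, delta} — both open, so U is clopen.
  U = {bravo, charlie, delta}, X ∖ U = ∅ — both open, so U is clopen.
Only trivial clopens (∅ and X) exist, so (X, τ) is connected.
Compute connected components by grouping points that agree on all clopens:
  component: {bravo, charlie, delta}


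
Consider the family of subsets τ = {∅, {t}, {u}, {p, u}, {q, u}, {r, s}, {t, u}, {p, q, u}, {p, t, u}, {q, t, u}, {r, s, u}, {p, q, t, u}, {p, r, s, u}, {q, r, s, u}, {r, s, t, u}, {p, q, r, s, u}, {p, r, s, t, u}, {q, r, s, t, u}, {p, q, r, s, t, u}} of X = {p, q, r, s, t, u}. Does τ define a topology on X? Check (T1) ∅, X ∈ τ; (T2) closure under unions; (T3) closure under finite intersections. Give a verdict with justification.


τ is NOT a topology on X.

Axiom (T1): ∅ ∈ τ? Yes; X ∈ τ? Yes.
Axiom (T2/T3): check pairwise unions and intersections of members of τ.
Counterexample for (T2): {t} ∪ {r, s} = {r, s, t} ∉ τ. Therefore τ is NOT a topology.


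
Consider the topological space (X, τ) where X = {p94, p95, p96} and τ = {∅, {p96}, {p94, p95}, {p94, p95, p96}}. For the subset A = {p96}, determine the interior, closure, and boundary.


int(A) = {p96}, cl(A) = {p96}, ∂A = ∅.

Closed sets in (X, τ) are complements of opens:
  closed(X, τ) = {∅, {p96}, {p94, p95}, {p94, p95, p96}}.
int(A) = ⋃ {U ∈ τ : U ⊆ A}. Opens contained in A: ∅, {p96}.
Taking the union of these: int(A) = {p96}.
cl(A) = ⋂ {C closed : A ⊆ C}. Closed sets containing A: {p96}, {p94, p95, p96}.
Intersecting these: cl(A) = {p96}.
∂A = cl(A) ∖ int(A) = {p96} ∖ {p96} = ∅.


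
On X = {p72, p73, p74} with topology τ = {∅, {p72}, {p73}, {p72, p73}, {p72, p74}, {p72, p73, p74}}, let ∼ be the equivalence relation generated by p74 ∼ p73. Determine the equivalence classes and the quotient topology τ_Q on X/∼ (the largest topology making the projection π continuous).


X/∼ = {[p72], [p73=p74]}; |τ_Q| = 3.

Equivalence classes: [p72], [p73=p74].
Quotient map π: X → X/∼ sends p72 ↦ [p72], p73 ↦ [p73=p74], p74 ↦ [p73=p74].
For each subset V ⊆ X/∼, compute π^{-1}(V) ⊆ X and check whether π^{-1}(V) ∈ τ. V is open in τ_Q iff π^{-1}(V) ∈ τ.
  V = {}: π^{-1}(V) = ∅ ∈ τ ✓.
  V = {[p72]}: π^{-1}(V) = {p72} ∈ τ ✓.
  V = {[p73=p74]}: π^{-1}(V) = {p73, p74} ∉ τ ✗.
  V = {[p72], [p73=p74]}: π^{-1}(V) = {p72, p73, p74} ∈ τ ✓.
Open sets in the quotient: τ_Q = {{}, {[p72]}, {[p72], [p73=p74]}} (3 elements).


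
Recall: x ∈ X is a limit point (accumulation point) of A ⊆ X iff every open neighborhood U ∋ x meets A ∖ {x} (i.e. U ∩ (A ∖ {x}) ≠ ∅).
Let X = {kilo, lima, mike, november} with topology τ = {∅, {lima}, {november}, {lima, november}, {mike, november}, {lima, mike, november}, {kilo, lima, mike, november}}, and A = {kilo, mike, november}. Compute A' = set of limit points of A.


A' = {kilo, mike}

For each x ∈ X, list the open sets U ∈ τ with x ∈ U, then check whether U ∩ (A ∖ {x}) ≠ ∅ for every such U.
  x = kilo: opens ∋ x are {kilo, lima, mike, november}; each meets A ∖ {kilo}, so x IS a limit point.
  x = lima: open {lima} ∋ x has {lima} ∩ (A ∖ {lima}) = ∅, so x is NOT a limit point.
  x = mike: opens ∋ x are {mike, november}, {lima, mike, november}, {kilo, lima, mike, november}; each meets A ∖ {mike}, so x IS a limit point.
  x = november: open {november} ∋ x has {november} ∩ (A ∖ {november}) = ∅, so x is NOT a limit point.
Collecting: A' = {kilo, mike}.


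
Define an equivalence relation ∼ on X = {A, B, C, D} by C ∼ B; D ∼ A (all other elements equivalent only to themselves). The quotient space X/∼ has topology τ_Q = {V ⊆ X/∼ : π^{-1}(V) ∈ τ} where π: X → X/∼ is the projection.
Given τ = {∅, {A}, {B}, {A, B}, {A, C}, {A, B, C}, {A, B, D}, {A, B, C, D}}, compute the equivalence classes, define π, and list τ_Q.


X/∼ = {[A=D], [B=C]}; |τ_Q| = 2.

Equivalence classes: [A=D], [B=C].
Quotient map π: X → X/∼ sends A ↦ [A=D], B ↦ [B=C], C ↦ [B=C], D ↦ [A=D].
For each subset V ⊆ X/∼, compute π^{-1}(V) ⊆ X and check whether π^{-1}(V) ∈ τ. V is open in τ_Q iff π^{-1}(V) ∈ τ.
  V = {}: π^{-1}(V) = ∅ ∈ τ ✓.
  V = {[A=D]}: π^{-1}(V) = {A, D} ∉ τ ✗.
  V = {[B=C]}: π^{-1}(V) = {B, C} ∉ τ ✗.
  V = {[A=D], [B=C]}: π^{-1}(V) = {A, B, C, D} ∈ τ ✓.
Open sets in the quotient: τ_Q = {{}, {[A=D], [B=C]}} (2 elements).


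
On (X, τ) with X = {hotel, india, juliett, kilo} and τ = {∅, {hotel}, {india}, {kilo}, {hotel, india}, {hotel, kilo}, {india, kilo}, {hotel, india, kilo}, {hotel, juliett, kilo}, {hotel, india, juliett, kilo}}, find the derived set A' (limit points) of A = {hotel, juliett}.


A' = {juliett}

For each x ∈ X, list the open sets U ∈ τ with x ∈ U, then check whether U ∩ (A ∖ {x}) ≠ ∅ for every such U.
  x = hotel: open {hotel} ∋ x has {hotel} ∩ (A ∖ {hotel}) = ∅, so x is NOT a limit point.
  x = india: open {india} ∋ x has {india} ∩ (A ∖ {india}) = ∅, so x is NOT a limit point.
  x = juliett: opens ∋ x are {hotel, juliett, kilo}, {hotel, india, juliett, kilo}; each meets A ∖ {juliett}, so x IS a limit point.
  x = kilo: open {kilo} ∋ x has {kilo} ∩ (A ∖ {kilo}) = ∅, so x is NOT a limit point.
Collecting: A' = {juliett}.


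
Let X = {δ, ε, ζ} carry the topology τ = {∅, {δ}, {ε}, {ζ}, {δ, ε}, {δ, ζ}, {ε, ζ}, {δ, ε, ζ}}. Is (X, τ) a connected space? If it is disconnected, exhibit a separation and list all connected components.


(X, τ) is disconnected; components = [{δ}, {ε}, {ζ}].

Find clopen sets (U ∈ τ with X ∖ U ∈ τ):
  U = ∅, X ∖ U = {δ, ε, ζ} — both open, so U is clopen.
  U = {δ}, X ∖ U = {ε, ζ} — both open, so U is clopen.
  U = {ε}, X ∖ U = {δ, ζ} — both open, so U is clopen.
  U = {ζ}, X ∖ U = {δ, ε} — both open, so U is clopen.
  U = {δ, ε}, X ∖ U = {ζ} — both open, so U is clopen.
  U = {δ, ζ}, X ∖ U = {ε} — both open, so U is clopen.
  U = {ε, ζ}, X ∖ U = {δ} — both open, so U is clopen.
  U = {δ, ε, ζ}, X ∖ U = ∅ — both open, so U is clopen.
Nontrivial clopen(s) exist: e.g. {δ, ε}. So (X, τ) is disconnected.
Compute connected components by grouping points that agree on all clopens:
  component: {δ}
  component: {ε}
  component: {ζ}


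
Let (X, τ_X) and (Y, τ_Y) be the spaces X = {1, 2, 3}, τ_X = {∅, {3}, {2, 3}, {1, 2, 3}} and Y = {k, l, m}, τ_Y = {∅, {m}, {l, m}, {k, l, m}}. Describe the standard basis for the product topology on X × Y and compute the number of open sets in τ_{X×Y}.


Basis B = {∅ × ∅, {3} × {m}, {2, 3} × {m}, {3} × {l, m}, {1, 2, 3} × {m}, {3} × {k, l, m}, {2, 3} × {l, m}, {1, 2, 3} × {l, m}, {2, 3} × {k, l, m}, {1, 2, 3} × {k, l, m}}; |τ_{X×Y}| = 20.

Enumerate products U × V with U ∈ τ_X, V ∈ τ_Y (deduplicated):
  ∅ × ∅ = {} (∅)
  {3} × {m} = {(3,m)}
  {2, 3} × {m} = {(2,m), (3,m)}
  {3} × {l, m} = {(3,l), (3,m)}
  {1, 2, 3} × {m} = {(1,m), (2,m), (3,m)}
  {3} × {k, l, m} = {(3,k), (3,l), (3,m)}
  {2, 3} × {l, m} = {(2,l), (2,m), (3,l), (3,m)}
  {1, 2, 3} × {l, m} = {(1,l), (1,m), (2,l), (2,m), (3,l), (3,m)}
  {2, 3} × {k, l, m} = {(2,k), (2,l), (2,m), (3,k), (3,l), (3,m)}
  {1, 2, 3} × {k, l, m} = {(1,k), (1,l), (1,m), (2,k), (2,l), (2,m), (3,k), (3,l), (3,m)}
These 10 distinct sets form the basis B.
Close under arbitrary unions to get τ_{X×Y}; counting gives |τ_{X×Y}| = 20.


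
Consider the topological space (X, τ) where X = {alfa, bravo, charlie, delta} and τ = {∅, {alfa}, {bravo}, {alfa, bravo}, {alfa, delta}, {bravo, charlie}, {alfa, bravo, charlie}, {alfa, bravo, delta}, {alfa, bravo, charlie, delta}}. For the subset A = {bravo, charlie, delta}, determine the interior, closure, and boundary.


int(A) = {bravo, charlie}, cl(A) = {bravo, charlie, delta}, ∂A = {delta}.

Closed sets in (X, τ) are complements of opens:
  closed(X, τ) = {∅, {charlie}, {delta}, {alfa, delta}, {bravo, charlie}, {charlie, delta}, {alfa, charlie, delta}, {bravo, charlie, delta}, {alfa, bravo, charlie, delta}}.
int(A) = ⋃ {U ∈ τ : U ⊆ A}. Opens contained in A: ∅, {bravo}, {bravo, charlie}.
Taking the union of these: int(A) = {bravo, charlie}.
cl(A) = ⋂ {C closed : A ⊆ C}. Closed sets containing A: {bravo, charlie, delta}, {alfa, bravo, charlie, delta}.
Intersecting these: cl(A) = {bravo, charlie, delta}.
∂A = cl(A) ∖ int(A) = {bravo, charlie, delta} ∖ {bravo, charlie} = {delta}.


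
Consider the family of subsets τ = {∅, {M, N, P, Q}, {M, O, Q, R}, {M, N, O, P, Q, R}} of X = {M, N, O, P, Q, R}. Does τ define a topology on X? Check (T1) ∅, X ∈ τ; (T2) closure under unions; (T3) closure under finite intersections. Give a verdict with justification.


τ is NOT a topology on X.

Axiom (T1): ∅ ∈ τ? Yes; X ∈ τ? Yes.
Axiom (T2/T3): check pairwise unions and intersections of members of τ.
Counterexample for (T3): {M, N, P, Q} ∩ {M, O, Q, R} = {M, Q} ∉ τ. Therefore τ is NOT a topology.


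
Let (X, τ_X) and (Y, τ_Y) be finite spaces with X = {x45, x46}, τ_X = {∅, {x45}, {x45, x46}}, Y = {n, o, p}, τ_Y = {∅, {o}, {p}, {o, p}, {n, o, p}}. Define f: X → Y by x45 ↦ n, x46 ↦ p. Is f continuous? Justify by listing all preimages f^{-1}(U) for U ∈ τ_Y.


f is NOT continuous.

Compute f^{-1}(U) for each U ∈ τ_Y:
  U = ∅: f^{-1}(U) = ∅ ∈ τ_X ✓.
  U = {o}: f^{-1}(U) = ∅ ∈ τ_X ✓.
  U = {p}: f^{-1}(U) = {x46} ∉ τ_X ✗.
  U = {o, p}: f^{-1}(U) = {x46} ∉ τ_X ✗.
  U = {n, o, p}: f^{-1}(U) = {x45, x46} ∈ τ_X ✓.
Found U = {p} with f^{-1}(U) = {x46} not in τ_X. Therefore f is NOT continuous.


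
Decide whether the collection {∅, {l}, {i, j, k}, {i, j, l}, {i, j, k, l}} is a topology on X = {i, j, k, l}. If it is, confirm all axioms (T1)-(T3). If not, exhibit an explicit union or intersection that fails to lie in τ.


τ is NOT a topology on X.

Axiom (T1): ∅ ∈ τ? Yes; X ∈ τ? Yes.
Axiom (T2/T3): check pairwise unions and intersections of members of τ.
Counterexample for (T3): {i, j, k} ∩ {i, j, l} = {i, j} ∉ τ. Therefore τ is NOT a topology.


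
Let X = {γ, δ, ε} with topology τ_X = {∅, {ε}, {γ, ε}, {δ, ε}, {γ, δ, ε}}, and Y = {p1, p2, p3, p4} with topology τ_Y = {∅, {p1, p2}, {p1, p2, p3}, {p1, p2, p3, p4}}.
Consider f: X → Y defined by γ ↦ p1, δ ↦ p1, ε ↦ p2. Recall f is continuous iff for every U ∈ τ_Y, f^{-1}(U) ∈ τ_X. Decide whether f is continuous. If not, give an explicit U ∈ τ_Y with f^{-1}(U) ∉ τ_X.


f IS continuous.

Compute f^{-1}(U) for each U ∈ τ_Y:
  U = ∅: f^{-1}(U) = ∅ ∈ τ_X ✓.
  U = {p1, p2}: f^{-1}(U) = {γ, δ, ε} ∈ τ_X ✓.
  U = {p1, p2, p3}: f^{-1}(U) = {γ, δ, ε} ∈ τ_X ✓.
  U = {p1, p2, p3, p4}: f^{-1}(U) = {γ, δ, ε} ∈ τ_X ✓.
Every preimage lies in τ_X, so f IS continuous.


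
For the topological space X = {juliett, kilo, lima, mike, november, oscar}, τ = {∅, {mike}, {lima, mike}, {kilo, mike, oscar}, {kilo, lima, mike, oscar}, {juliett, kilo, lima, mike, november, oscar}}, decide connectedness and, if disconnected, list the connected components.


(X, τ) is connected.

Find clopen sets (U ∈ τ with X ∖ U ∈ τ):
  U = ∅, X ∖ U = {juliett, kilo, lima, mike, november, oscar} — both open, so U is clopen.
  U = {juliett, kilo, lima, mike, november, oscar}, X ∖ U = ∅ — both open, so U is clopen.
Only trivial clopens (∅ and X) exist, so (X, τ) is connected.
Compute connected components by grouping points that agree on all clopens:
  component: {juliett, kilo, lima, mike, november, oscar}


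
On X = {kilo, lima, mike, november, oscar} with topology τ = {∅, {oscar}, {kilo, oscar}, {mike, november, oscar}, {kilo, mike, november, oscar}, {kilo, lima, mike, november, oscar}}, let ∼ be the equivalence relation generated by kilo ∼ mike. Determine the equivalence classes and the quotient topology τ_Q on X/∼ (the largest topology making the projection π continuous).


X/∼ = {[kilo=mike], [lima], [november], [oscar]}; |τ_Q| = 4.

Equivalence classes: [kilo=mike], [lima], [november], [oscar].
Quotient map π: X → X/∼ sends kilo ↦ [kilo=mike], lima ↦ [lima], mike ↦ [kilo=mike], november ↦ [november], oscar ↦ [oscar].
For each subset V ⊆ X/∼, compute π^{-1}(V) ⊆ X and check whether π^{-1}(V) ∈ τ. V is open in τ_Q iff π^{-1}(V) ∈ τ.
  V = {}: π^{-1}(V) = ∅ ∈ τ ✓.
  V = {[kilo=mike]}: π^{-1}(V) = {kilo, mike} ∉ τ ✗.
  V = {[lima]}: π^{-1}(V) = {lima} ∉ τ ✗.
  V = {[kilo=mike], [lima]}: π^{-1}(V) = {kilo, lima, mike} ∉ τ ✗.
  V = {[november]}: π^{-1}(V) = {november} ∉ τ ✗.
  V = {[kilo=mike], [november]}: π^{-1}(V) = {kilo, mike, november} ∉ τ ✗.
  V = {[lima], [november]}: π^{-1}(V) = {lima, november} ∉ τ ✗.
  V = {[kilo=mike], [lima], [november]}: π^{-1}(V) = {kilo, lima, mike, november} ∉ τ ✗.
  V = {[oscar]}: π^{-1}(V) = {oscar} ∈ τ ✓.
  V = {[kilo=mike], [oscar]}: π^{-1}(V) = {kilo, mike, oscar} ∉ τ ✗.
  V = {[lima], [oscar]}: π^{-1}(V) = {lima, oscar} ∉ τ ✗.
  V = {[kilo=mike], [lima], [oscar]}: π^{-1}(V) = {kilo, lima, mike, oscar} ∉ τ ✗.
  V = {[november], [oscar]}: π^{-1}(V) = {november, oscar} ∉ τ ✗.
  V = {[kilo=mike], [november], [oscar]}: π^{-1}(V) = {kilo, mike, november, oscar} ∈ τ ✓.
  V = {[lima], [november], [oscar]}: π^{-1}(V) = {lima, november, oscar} ∉ τ ✗.
  V = {[kilo=mike], [lima], [november], [oscar]}: π^{-1}(V) = {kilo, lima, mike, november, oscar} ∈ τ ✓.
Open sets in the quotient: τ_Q = {{}, {[oscar]}, {[kilo=mike], [november], [oscar]}, {[kilo=mike], [lima], [november], [oscar]}} (4 elements).


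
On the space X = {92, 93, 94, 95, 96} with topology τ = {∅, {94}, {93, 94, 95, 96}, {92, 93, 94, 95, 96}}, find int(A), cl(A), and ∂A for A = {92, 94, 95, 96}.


int(A) = {94}, cl(A) = {92, 93, 94, 95, 96}, ∂A = {92, 93, 95, 96}.

Closed sets in (X, τ) are complements of opens:
  closed(X, τ) = {∅, {92}, {92, 93, 95, 96}, {92, 93, 94, 95, 96}}.
int(A) = ⋃ {U ∈ τ : U ⊆ A}. Opens contained in A: ∅, {94}.
Taking the union of these: int(A) = {94}.
cl(A) = ⋂ {C closed : A ⊆ C}. Closed sets containing A: {92, 93, 94, 95, 96}.
Intersecting these: cl(A) = {92, 93, 94, 95, 96}.
∂A = cl(A) ∖ int(A) = {92, 93, 94, 95, 96} ∖ {94} = {92, 93, 95, 96}.


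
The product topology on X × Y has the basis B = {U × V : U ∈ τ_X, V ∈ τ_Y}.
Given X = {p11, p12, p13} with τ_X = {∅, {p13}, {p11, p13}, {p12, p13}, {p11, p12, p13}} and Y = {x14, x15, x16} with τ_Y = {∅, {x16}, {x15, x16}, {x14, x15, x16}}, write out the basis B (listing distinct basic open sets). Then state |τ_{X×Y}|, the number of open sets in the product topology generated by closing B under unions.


Basis B = {∅ × ∅, {p13} × {x16}, {p11, p13} × {x16}, {p12, p13} × {x16}, {p13} × {x15, x16}, {p11, p12, p13} × {x16}, {p13} × {x14, x15, x16}, {p11, p13} × {x15, x16}, {p12, p13} × {x15, x16}, {p11, p13} × {x14, x15, x16}, {p11, p12, p13} × {x15, x16}, {p12, p13} × {x14, x15, x16}, {p11, p12, p13} × {x14, x15, x16}}; |τ_{X×Y}| = 30.

Enumerate products U × V with U ∈ τ_X, V ∈ τ_Y (deduplicated):
  ∅ × ∅ = {} (∅)
  {p13} × {x16} = {(p13,x16)}
  {p11, p13} × {x16} = {(p11,x16), (p13,x16)}
  {p12, p13} × {x16} = {(p12,x16), (p13,x16)}
  {p13} × {x15, x16} = {(p13,x15), (p13,x16)}
  {p11, p12, p13} × {x16} = {(p11,x16), (p12,x16), (p13,x16)}
  {p13} × {x14, x15, x16} = {(p13,x14), (p13,x15), (p13,x16)}
  {p11, p13} × {x15, x16} = {(p11,x15), (p11,x16), (p13,x15), (p13,x16)}
  {p12, p13} × {x15, x16} = {(p12,x15), (p12,x16), (p13,x15), (p13,x16)}
  {p11, p13} × {x14, x15, x16} = {(p11,x14), (p11,x15), (p11,x16), (p13,x14), (p13,x15), (p13,x16)}
  {p11, p12, p13} × {x15, x16} = {(p11,x15), (p11,x16), (p12,x15), (p12,x16), (p13,x15), (p13,x16)}
  {p12, p13} × {x14, x15, x16} = {(p12,x14), (p12,x15), (p12,x16), (p13,x14), (p13,x15), (p13,x16)}
  {p11, p12, p13} × {x14, x15, x16} = {(p11,x14), (p11,x15), (p11,x16), (p12,x14), (p12,x15), (p12,x16), (p13,x14), (p13,x15), (p13,x16)}
These 13 distinct sets form the basis B.
Close under arbitrary unions to get τ_{X×Y}; counting gives |τ_{X×Y}| = 30.


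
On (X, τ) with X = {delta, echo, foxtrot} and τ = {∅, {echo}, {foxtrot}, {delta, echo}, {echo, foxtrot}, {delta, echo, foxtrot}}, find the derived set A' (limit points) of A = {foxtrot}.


A' = ∅

For each x ∈ X, list the open sets U ∈ τ with x ∈ U, then check whether U ∩ (A ∖ {x}) ≠ ∅ for every such U.
  x = delta: open {delta, echo} ∋ x has {delta, echo} ∩ (A ∖ {delta}) = ∅, so x is NOT a limit point.
  x = echo: open {echo} ∋ x has {echo} ∩ (A ∖ {echo}) = ∅, so x is NOT a limit point.
  x = foxtrot: open {foxtrot} ∋ x has {foxtrot} ∩ (A ∖ {foxtrot}) = ∅, so x is NOT a limit point.
Collecting: A' = ∅.


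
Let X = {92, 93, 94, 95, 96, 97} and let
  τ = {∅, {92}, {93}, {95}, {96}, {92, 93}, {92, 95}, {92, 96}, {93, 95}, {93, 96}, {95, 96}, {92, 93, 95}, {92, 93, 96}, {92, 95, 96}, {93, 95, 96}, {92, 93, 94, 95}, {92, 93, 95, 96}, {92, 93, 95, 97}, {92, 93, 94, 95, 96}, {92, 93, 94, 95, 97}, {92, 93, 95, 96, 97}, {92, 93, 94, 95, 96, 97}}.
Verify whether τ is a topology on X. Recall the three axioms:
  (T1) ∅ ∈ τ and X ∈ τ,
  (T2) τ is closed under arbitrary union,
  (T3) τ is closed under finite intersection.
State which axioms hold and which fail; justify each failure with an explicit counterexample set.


τ IS a topology on X.

Axiom (T1): ∅ ∈ τ? Yes; X ∈ τ? Yes.
Axiom (T2/T3): check pairwise unions and intersections of members of τ.
All pairwise intersections and unions checked — each lies in τ. Therefore τ satisfies (T1), (T2), (T3): it IS a topology on X.


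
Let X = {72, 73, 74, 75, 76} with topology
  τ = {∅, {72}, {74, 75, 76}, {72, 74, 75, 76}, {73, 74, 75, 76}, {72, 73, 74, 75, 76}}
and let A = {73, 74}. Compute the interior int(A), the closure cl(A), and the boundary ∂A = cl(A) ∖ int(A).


int(A) = ∅, cl(A) = {73, 74, 75, 76}, ∂A = {73, 74, 75, 76}.

Closed sets in (X, τ) are complements of opens:
  closed(X, τ) = {∅, {72}, {73}, {72, 73}, {73, 74, 75, 76}, {72, 73, 74, 75, 76}}.
int(A) = ⋃ {U ∈ τ : U ⊆ A}. Opens contained in A: ∅.
Taking the union of these: int(A) = ∅.
cl(A) = ⋂ {C closed : A ⊆ C}. Closed sets containing A: {73, 74, 75, 76}, {72, 73, 74, 75, 76}.
Intersecting these: cl(A) = {73, 74, 75, 76}.
∂A = cl(A) ∖ int(A) = {73, 74, 75, 76} ∖ ∅ = {73, 74, 75, 76}.


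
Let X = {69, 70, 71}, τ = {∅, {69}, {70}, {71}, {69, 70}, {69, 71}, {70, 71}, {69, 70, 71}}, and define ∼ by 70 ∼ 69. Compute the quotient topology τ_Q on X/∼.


X/∼ = {[69=70], [71]}; |τ_Q| = 4.

Equivalence classes: [69=70], [71].
Quotient map π: X → X/∼ sends 69 ↦ [69=70], 70 ↦ [69=70], 71 ↦ [71].
For each subset V ⊆ X/∼, compute π^{-1}(V) ⊆ X and check whether π^{-1}(V) ∈ τ. V is open in τ_Q iff π^{-1}(V) ∈ τ.
  V = {}: π^{-1}(V) = ∅ ∈ τ ✓.
  V = {[69=70]}: π^{-1}(V) = {69, 70} ∈ τ ✓.
  V = {[71]}: π^{-1}(V) = {71} ∈ τ ✓.
  V = {[69=70], [71]}: π^{-1}(V) = {69, 70, 71} ∈ τ ✓.
Open sets in the quotient: τ_Q = {{}, {[69=70]}, {[71]}, {[69=70], [71]}} (4 elements).


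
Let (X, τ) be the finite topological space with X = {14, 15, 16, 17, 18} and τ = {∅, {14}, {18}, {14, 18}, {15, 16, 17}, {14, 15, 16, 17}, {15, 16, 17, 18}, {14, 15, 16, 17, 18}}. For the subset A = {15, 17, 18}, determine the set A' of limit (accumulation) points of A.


A' = {15, 16, 17}

For each x ∈ X, list the open sets U ∈ τ with x ∈ U, then check whether U ∩ (A ∖ {x}) ≠ ∅ for every such U.
  x = 14: open {14} ∋ x has {14} ∩ (A ∖ {14}) = ∅, so x is NOT a limit point.
  x = 15: opens ∋ x are {15, 16, 17}, {14, 15, 16, 17}, {15, 16, 17, 18}, {14, 15, 16, 17, 18}; each meets A ∖ {15}, so x IS a limit point.
  x = 16: opens ∋ x are {15, 16, 17}, {14, 15, 16, 17}, {15, 16, 17, 18}, {14, 15, 16, 17, 18}; each meets A ∖ {16}, so x IS a limit point.
  x = 17: opens ∋ x are {15, 16, 17}, {14, 15, 16, 17}, {15, 16, 17, 18}, {14, 15, 16, 17, 18}; each meets A ∖ {17}, so x IS a limit point.
  x = 18: open {18} ∋ x has {18} ∩ (A ∖ {18}) = ∅, so x is NOT a limit point.
Collecting: A' = {15, 16, 17}.


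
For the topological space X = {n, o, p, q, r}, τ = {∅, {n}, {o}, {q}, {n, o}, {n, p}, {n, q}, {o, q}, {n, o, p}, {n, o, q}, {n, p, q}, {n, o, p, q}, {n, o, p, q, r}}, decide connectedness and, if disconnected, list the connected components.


(X, τ) is connected.

Find clopen sets (U ∈ τ with X ∖ U ∈ τ):
  U = ∅, X ∖ U = {n, o, p, q, r} — both open, so U is clopen.
  U = {n, o, p, q, r}, X ∖ U = ∅ — both open, so U is clopen.
Only trivial clopens (∅ and X) exist, so (X, τ) is connected.
Compute connected components by grouping points that agree on all clopens:
  component: {n, o, p, q, r}


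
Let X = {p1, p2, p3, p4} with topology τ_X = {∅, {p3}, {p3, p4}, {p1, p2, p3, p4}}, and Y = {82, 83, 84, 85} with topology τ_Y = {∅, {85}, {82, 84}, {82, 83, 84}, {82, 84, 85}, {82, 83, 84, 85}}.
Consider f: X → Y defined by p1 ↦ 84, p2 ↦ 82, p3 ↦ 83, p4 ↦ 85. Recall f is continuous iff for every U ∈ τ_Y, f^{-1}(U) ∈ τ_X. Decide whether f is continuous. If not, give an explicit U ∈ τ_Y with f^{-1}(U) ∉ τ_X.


f is NOT continuous.

Compute f^{-1}(U) for each U ∈ τ_Y:
  U = ∅: f^{-1}(U) = ∅ ∈ τ_X ✓.
  U = {85}: f^{-1}(U) = {p4} ∉ τ_X ✗.
  U = {82, 84}: f^{-1}(U) = {p1, p2} ∉ τ_X ✗.
  U = {82, 83, 84}: f^{-1}(U) = {p1, p2, p3} ∉ τ_X ✗.
  U = {82, 84, 85}: f^{-1}(U) = {p1, p2, p4} ∉ τ_X ✗.
  U = {82, 83, 84, 85}: f^{-1}(U) = {p1, p2, p3, p4} ∈ τ_X ✓.
Found U = {85} with f^{-1}(U) = {p4} not in τ_X. Therefore f is NOT continuous.


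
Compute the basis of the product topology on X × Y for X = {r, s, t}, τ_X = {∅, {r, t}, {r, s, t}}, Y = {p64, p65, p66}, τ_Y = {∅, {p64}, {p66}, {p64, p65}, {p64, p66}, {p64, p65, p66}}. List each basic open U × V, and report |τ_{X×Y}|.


Basis B = {∅ × ∅, {r, t} × {p64}, {r, t} × {p66}, {r, s, t} × {p64}, {r, s, t} × {p66}, {r, t} × {p64, p65}, {r, t} × {p64, p66}, {r, t} × {p64, p65, p66}, {r, s, t} × {p64, p65}, {r, s, t} × {p64, p66}, {r, s, t} × {p64, p65, p66}}; |τ_{X×Y}| = 18.

Enumerate products U × V with U ∈ τ_X, V ∈ τ_Y (deduplicated):
  ∅ × ∅ = {} (∅)
  {r, t} × {p64} = {(r,p64), (t,p64)}
  {r, t} × {p66} = {(r,p66), (t,p66)}
  {r, s, t} × {p64} = {(r,p64), (s,p64), (t,p64)}
  {r, s, t} × {p66} = {(r,p66), (s,p66), (t,p66)}
  {r, t} × {p64, p65} = {(r,p64), (r,p65), (t,p64), (t,p65)}
  {r, t} × {p64, p66} = {(r,p64), (r,p66), (t,p64), (t,p66)}
  {r, t} × {p64, p65, p66} = {(r,p64), (r,p65), (r,p66), (t,p64), (t,p65), (t,p66)}
  {r, s, t} × {p64, p65} = {(r,p64), (r,p65), (s,p64), (s,p65), (t,p64), (t,p65)}
  {r, s, t} × {p64, p66} = {(r,p64), (r,p66), (s,p64), (s,p66), (t,p64), (t,p66)}
  {r, s, t} × {p64, p65, p66} = {(r,p64), (r,p65), (r,p66), (s,p64), (s,p65), (s,p66), (t,p64), (t,p65), (t,p66)}
These 11 distinct sets form the basis B.
Close under arbitrary unions to get τ_{X×Y}; counting gives |τ_{X×Y}| = 18.


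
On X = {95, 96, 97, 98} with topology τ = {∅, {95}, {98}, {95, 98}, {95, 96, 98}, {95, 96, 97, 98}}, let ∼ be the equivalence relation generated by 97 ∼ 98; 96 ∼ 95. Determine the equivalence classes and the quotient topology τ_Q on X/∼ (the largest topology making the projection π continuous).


X/∼ = {[95=96], [97=98]}; |τ_Q| = 2.

Equivalence classes: [95=96], [97=98].
Quotient map π: X → X/∼ sends 95 ↦ [95=96], 96 ↦ [95=96], 97 ↦ [97=98], 98 ↦ [97=98].
For each subset V ⊆ X/∼, compute π^{-1}(V) ⊆ X and check whether π^{-1}(V) ∈ τ. V is open in τ_Q iff π^{-1}(V) ∈ τ.
  V = {}: π^{-1}(V) = ∅ ∈ τ ✓.
  V = {[95=96]}: π^{-1}(V) = {95, 96} ∉ τ ✗.
  V = {[97=98]}: π^{-1}(V) = {97, 98} ∉ τ ✗.
  V = {[95=96], [97=98]}: π^{-1}(V) = {95, 96, 97, 98} ∈ τ ✓.
Open sets in the quotient: τ_Q = {{}, {[95=96], [97=98]}} (2 elements).


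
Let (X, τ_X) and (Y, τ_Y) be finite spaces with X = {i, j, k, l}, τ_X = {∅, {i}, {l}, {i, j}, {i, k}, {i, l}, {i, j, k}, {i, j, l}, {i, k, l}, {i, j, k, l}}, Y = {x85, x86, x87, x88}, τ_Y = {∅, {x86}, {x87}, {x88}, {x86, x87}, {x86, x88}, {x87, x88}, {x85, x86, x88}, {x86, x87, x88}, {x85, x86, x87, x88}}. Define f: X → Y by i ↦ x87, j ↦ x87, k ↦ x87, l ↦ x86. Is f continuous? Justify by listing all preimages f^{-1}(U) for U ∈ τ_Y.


f IS continuous.

Compute f^{-1}(U) for each U ∈ τ_Y:
  U = ∅: f^{-1}(U) = ∅ ∈ τ_X ✓.
  U = {x86}: f^{-1}(U) = {l} ∈ τ_X ✓.
  U = {x87}: f^{-1}(U) = {i, j, k} ∈ τ_X ✓.
  U = {x88}: f^{-1}(U) = ∅ ∈ τ_X ✓.
  U = {x86, x87}: f^{-1}(U) = {i, j, k, l} ∈ τ_X ✓.
  U = {x86, x88}: f^{-1}(U) = {l} ∈ τ_X ✓.
  U = {x87, x88}: f^{-1}(U) = {i, j, k} ∈ τ_X ✓.
  U = {x85, x86, x88}: f^{-1}(U) = {l} ∈ τ_X ✓.
  U = {x86, x87, x88}: f^{-1}(U) = {i, j, k, l} ∈ τ_X ✓.
  U = {x85, x86, x87, x88}: f^{-1}(U) = {i, j, k, l} ∈ τ_X ✓.
Every preimage lies in τ_X, so f IS continuous.


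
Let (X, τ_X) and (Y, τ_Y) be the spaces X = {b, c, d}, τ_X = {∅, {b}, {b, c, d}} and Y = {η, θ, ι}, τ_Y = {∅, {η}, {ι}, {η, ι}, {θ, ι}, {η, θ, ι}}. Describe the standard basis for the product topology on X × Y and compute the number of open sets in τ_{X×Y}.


Basis B = {∅ × ∅, {b} × {η}, {b} × {ι}, {b} × {η, ι}, {b} × {θ, ι}, {b} × {η, θ, ι}, {b, c, d} × {η}, {b, c, d} × {ι}, {b, c, d} × {η, ι}, {b, c, d} × {θ, ι}, {b, c, d} × {η, θ, ι}}; |τ_{X×Y}| = 18.

Enumerate products U × V with U ∈ τ_X, V ∈ τ_Y (deduplicated):
  ∅ × ∅ = {} (∅)
  {b} × {η} = {(b,η)}
  {b} × {ι} = {(b,ι)}
  {b} × {η, ι} = {(b,η), (b,ι)}
  {b} × {θ, ι} = {(b,θ), (b,ι)}
  {b} × {η, θ, ι} = {(b,η), (b,θ), (b,ι)}
  {b, c, d} × {η} = {(b,η), (c,η), (d,η)}
  {b, c, d} × {ι} = {(b,ι), (c,ι), (d,ι)}
  {b, c, d} × {η, ι} = {(b,η), (b,ι), (c,η), (c,ι), (d,η), (d,ι)}
  {b, c, d} × {θ, ι} = {(b,θ), (b,ι), (c,θ), (c,ι), (d,θ), (d,ι)}
  {b, c, d} × {η, θ, ι} = {(b,η), (b,θ), (b,ι), (c,η), (c,θ), (c,ι), (d,η), (d,θ), (d,ι)}
These 11 distinct sets form the basis B.
Close under arbitrary unions to get τ_{X×Y}; counting gives |τ_{X×Y}| = 18.


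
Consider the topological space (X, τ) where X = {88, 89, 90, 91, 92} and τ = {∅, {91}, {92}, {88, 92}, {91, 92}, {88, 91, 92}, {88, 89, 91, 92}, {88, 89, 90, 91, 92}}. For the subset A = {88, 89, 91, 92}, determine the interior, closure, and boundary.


int(A) = {88, 89, 91, 92}, cl(A) = {88, 89, 90, 91, 92}, ∂A = {90}.

Closed sets in (X, τ) are complements of opens:
  closed(X, τ) = {∅, {90}, {89, 90}, {88, 89, 90}, {89, 90, 91}, {88, 89, 90, 91}, {88, 89, 90, 92}, {88, 89, 90, 91, 92}}.
int(A) = ⋃ {U ∈ τ : U ⊆ A}. Opens contained in A: ∅, {91}, {92}, {88, 92}, {91, 92}, {88, 91, 92}, {88, 89, 91, 92}.
Taking the union of these: int(A) = {88, 89, 91, 92}.
cl(A) = ⋂ {C closed : A ⊆ C}. Closed sets containing A: {88, 89, 90, 91, 92}.
Intersecting these: cl(A) = {88, 89, 90, 91, 92}.
∂A = cl(A) ∖ int(A) = {88, 89, 90, 91, 92} ∖ {88, 89, 91, 92} = {90}.


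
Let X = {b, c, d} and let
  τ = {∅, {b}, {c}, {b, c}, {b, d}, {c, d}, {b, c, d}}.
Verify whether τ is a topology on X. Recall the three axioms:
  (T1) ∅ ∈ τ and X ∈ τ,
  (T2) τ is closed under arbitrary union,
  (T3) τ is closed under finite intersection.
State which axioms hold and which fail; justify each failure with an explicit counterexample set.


τ is NOT a topology on X.

Axiom (T1): ∅ ∈ τ? Yes; X ∈ τ? Yes.
Axiom (T2/T3): check pairwise unions and intersections of members of τ.
Counterexample for (T3): {b, d} ∩ {c, d} = {d} ∉ τ. Therefore τ is NOT a topology.


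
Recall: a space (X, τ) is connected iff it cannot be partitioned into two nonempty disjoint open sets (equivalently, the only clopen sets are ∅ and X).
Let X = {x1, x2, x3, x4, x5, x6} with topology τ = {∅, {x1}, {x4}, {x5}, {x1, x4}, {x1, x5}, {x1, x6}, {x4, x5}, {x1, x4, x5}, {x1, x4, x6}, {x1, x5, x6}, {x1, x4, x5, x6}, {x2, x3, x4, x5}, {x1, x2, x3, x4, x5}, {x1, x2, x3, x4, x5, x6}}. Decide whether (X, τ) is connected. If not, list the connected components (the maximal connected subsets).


(X, τ) is disconnected; components = [{x1, x6}, {x2, x3, x4, x5}].

Find clopen sets (U ∈ τ with X ∖ U ∈ τ):
  U = ∅, X ∖ U = {x1, x2, x3, x4, x5, x6} — both open, so U is clopen.
  U = {x1, x6}, X ∖ U = {x2, x3, x4, x5} — both open, so U is clopen.
  U = {x2, x3, x4, x5}, X ∖ U = {x1, x6} — both open, so U is clopen.
  U = {x1, x2, x3, x4, x5, x6}, X ∖ U = ∅ — both open, so U is clopen.
Nontrivial clopen(s) exist: e.g. {x2, x3, x4, x5}. So (X, τ) is disconnected.
Compute connected components by grouping points that agree on all clopens:
  component: {x1, x6}
  component: {x2, x3, x4, x5}


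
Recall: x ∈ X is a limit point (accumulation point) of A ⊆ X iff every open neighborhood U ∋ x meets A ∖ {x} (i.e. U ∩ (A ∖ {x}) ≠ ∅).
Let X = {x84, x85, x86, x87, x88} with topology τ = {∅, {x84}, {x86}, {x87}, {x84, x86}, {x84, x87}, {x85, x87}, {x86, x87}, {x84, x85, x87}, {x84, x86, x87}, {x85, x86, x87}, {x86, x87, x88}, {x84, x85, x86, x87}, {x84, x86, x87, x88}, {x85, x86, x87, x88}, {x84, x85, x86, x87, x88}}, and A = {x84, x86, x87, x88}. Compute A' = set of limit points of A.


A' = {x85, x88}

For each x ∈ X, list the open sets U ∈ τ with x ∈ U, then check whether U ∩ (A ∖ {x}) ≠ ∅ for every such U.
  x = x84: open {x84} ∋ x has {x84} ∩ (A ∖ {x84}) = ∅, so x is NOT a limit point.
  x = x85: opens ∋ x are {x85, x87}, {x84, x85, x87}, {x85, x86, x87}, {x84, x85, x86, x87}, {x85, x86, x87, x88}, {x84, x85, x86, x87, x88}; each meets A ∖ {x85}, so x IS a limit point.
  x = x86: open {x86} ∋ x has {x86} ∩ (A ∖ {x86}) = ∅, so x is NOT a limit point.
  x = x87: open {x87} ∋ x has {x87} ∩ (A ∖ {x87}) = ∅, so x is NOT a limit point.
  x = x88: opens ∋ x are {x86, x87, x88}, {x84, x86, x87, x88}, {x85, x86, x87, x88}, {x84, x85, x86, x87, x88}; each meets A ∖ {x88}, so x IS a limit point.
Collecting: A' = {x85, x88}.


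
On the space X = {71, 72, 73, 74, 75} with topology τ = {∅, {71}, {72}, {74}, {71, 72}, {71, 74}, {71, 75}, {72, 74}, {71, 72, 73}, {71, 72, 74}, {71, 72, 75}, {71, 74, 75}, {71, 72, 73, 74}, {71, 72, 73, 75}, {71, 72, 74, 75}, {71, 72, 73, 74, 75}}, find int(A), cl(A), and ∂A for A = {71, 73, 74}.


int(A) = {71, 74}, cl(A) = {71, 73, 74, 75}, ∂A = {73, 75}.

Closed sets in (X, τ) are complements of opens:
  closed(X, τ) = {∅, {73}, {74}, {75}, {72, 73}, {73, 74}, {73, 75}, {74, 75}, {71, 73, 75}, {72, 73, 74}, {72, 73, 75}, {73, 74, 75}, {71, 72, 73, 75}, {71, 73, 74, 75}, {72, 73, 74, 75}, {71, 72, 73, 74, 75}}.
int(A) = ⋃ {U ∈ τ : U ⊆ A}. Opens contained in A: ∅, {71}, {74}, {71, 74}.
Taking the union of these: int(A) = {71, 74}.
cl(A) = ⋂ {C closed : A ⊆ C}. Closed sets containing A: {71, 73, 74, 75}, {71, 72, 73, 74, 75}.
Intersecting these: cl(A) = {71, 73, 74, 75}.
∂A = cl(A) ∖ int(A) = {71, 73, 74, 75} ∖ {71, 74} = {73, 75}.


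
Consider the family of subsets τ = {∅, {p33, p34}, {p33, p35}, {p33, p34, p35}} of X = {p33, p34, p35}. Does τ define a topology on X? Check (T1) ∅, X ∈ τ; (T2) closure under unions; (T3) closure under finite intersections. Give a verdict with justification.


τ is NOT a topology on X.

Axiom (T1): ∅ ∈ τ? Yes; X ∈ τ? Yes.
Axiom (T2/T3): check pairwise unions and intersections of members of τ.
Counterexample for (T3): {p33, p34} ∩ {p33, p35} = {p33} ∉ τ. Therefore τ is NOT a topology.


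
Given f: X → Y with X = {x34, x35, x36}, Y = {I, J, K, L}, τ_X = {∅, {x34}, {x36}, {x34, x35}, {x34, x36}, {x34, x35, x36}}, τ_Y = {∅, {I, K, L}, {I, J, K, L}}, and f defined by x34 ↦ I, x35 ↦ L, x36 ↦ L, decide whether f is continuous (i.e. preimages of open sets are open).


f IS continuous.

Compute f^{-1}(U) for each U ∈ τ_Y:
  U = ∅: f^{-1}(U) = ∅ ∈ τ_X ✓.
  U = {I, K, L}: f^{-1}(U) = {x34, x35, x36} ∈ τ_X ✓.
  U = {I, J, K, L}: f^{-1}(U) = {x34, x35, x36} ∈ τ_X ✓.
Every preimage lies in τ_X, so f IS continuous.
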